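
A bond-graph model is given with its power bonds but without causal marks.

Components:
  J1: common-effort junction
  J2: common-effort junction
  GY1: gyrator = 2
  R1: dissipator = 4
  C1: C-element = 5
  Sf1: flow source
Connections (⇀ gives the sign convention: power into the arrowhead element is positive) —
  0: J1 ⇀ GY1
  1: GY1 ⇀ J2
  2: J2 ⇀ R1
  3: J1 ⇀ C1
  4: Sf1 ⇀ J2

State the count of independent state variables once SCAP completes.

#4 stroke→Sf1  (Sf1: flow source, stroke at near end)
#3 stroke→J1  (C1: C, integral causality)
#0 stroke→GY1  (J1 effort already set via bond 3)
#1 stroke→GY1  (GY GY1: same side as bond 0)
#2 stroke→J2  (only one effort-in slot at J2)

1  (C1 all integral)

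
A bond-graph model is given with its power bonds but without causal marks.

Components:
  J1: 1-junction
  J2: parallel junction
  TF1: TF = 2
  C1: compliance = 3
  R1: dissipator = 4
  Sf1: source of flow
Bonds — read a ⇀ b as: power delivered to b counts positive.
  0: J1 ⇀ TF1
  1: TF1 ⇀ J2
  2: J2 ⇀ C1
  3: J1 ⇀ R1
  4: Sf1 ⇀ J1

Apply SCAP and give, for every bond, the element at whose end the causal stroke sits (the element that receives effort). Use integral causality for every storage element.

b0 |J1
b1 |TF1
b2 |J2
b3 |J1
b4 |Sf1

bond 4 stroke→Sf1  (Sf1 (Sf) sets flow on bond)
bond 0 stroke→J1  (1-jn J1 has f-setter on 4)
bond 3 stroke→J1  (1-jn J1 has f-setter on 4)
bond 1 stroke→TF1  (through TF1, causality passes straight; one stroke at TF1)
bond 2 stroke→J2  (J2: last free bond brings effort in)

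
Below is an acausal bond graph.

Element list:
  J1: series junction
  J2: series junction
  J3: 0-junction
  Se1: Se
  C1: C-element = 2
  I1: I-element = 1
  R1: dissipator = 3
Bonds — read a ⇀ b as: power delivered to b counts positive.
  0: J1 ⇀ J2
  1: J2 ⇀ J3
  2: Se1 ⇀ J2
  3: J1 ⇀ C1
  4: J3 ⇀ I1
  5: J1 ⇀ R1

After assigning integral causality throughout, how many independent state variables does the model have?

2  (C1, I1 all integral)

#2 →J2  (Se1 (Se) sets effort on bond)
#3 →J1  (C1 integral (e out))
#4 →I1  (prefer integral on I1)
#1 →J3  (closing 0-jn rule on J3)
#0 →J2  (common-f at J2 fixed by 1)
#5 →J1  (J1: bond 0 brought flow, rest push out)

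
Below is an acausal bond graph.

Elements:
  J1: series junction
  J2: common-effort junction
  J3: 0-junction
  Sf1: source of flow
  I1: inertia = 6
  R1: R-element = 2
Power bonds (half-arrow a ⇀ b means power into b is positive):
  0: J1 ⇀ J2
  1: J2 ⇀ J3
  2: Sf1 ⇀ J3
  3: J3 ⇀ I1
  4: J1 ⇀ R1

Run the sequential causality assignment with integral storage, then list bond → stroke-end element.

b0 stroke at J2
b1 stroke at J3
b2 stroke at Sf1
b3 stroke at I1
b4 stroke at J1

#2 |Sf1  (Sf1 fixes flow; stroke at Sf1)
#3 |I1  (prefer integral on I1)
#1 |J3  (closing 0-jn rule on J3)
#0 |J2  (J2: last free bond brings effort in)
#4 |J1  (J1 flow already set via bond 0)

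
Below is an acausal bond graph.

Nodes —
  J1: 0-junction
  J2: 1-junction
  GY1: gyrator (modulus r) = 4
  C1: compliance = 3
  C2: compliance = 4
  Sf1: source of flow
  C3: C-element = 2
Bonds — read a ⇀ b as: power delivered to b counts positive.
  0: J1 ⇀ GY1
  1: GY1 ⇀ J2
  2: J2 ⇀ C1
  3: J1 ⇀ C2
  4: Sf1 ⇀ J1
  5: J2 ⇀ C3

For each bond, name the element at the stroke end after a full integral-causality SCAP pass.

b4 |Sf1  (Sf1: flow source, stroke at near end)
b2 |J2  (C1 integral (e out))
b3 |J1  (C2: C, integral causality)
b0 |GY1  (common-e at J1 fixed by 3)
b1 |GY1  (GY1: gyrator matches bond 0)
b5 |J2  (1-jn J2 has f-setter on 1)

bond 0 |GY1
bond 1 |GY1
bond 2 |J2
bond 3 |J1
bond 4 |Sf1
bond 5 |J2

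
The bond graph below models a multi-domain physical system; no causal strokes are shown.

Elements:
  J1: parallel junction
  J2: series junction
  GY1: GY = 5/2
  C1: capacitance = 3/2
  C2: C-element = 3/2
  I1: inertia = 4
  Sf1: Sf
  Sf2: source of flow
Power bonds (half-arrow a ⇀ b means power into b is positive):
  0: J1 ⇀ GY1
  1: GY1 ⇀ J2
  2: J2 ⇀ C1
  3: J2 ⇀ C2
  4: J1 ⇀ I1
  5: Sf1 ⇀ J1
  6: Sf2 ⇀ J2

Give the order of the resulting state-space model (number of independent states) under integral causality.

#5 →Sf1  (source Sf1 imposes f)
#6 →Sf2  (Sf2 (Sf) sets flow on bond)
#1 →J2  (common-f at J2 fixed by 6)
#2 →J2  (common-f at J2 fixed by 6)
#3 →J2  (J2: bond 6 brought flow, rest push out)
#0 →J1  (through GY1, causality inverts; strokes same side of GY1)
#4 →I1  (0-jn J1 has e-setter on 0)

3  (C1, C2, I1 all integral)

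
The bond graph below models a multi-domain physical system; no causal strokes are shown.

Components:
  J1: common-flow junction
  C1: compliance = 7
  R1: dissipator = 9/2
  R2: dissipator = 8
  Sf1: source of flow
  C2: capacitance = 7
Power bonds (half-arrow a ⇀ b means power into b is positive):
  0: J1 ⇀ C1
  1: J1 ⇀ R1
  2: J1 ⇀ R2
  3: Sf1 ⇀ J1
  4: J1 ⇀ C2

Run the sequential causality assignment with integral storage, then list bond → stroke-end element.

bond 0 stroke→J1
bond 1 stroke→J1
bond 2 stroke→J1
bond 3 stroke→Sf1
bond 4 stroke→J1

β3 stroke at Sf1  (Sf1 fixes flow; stroke at Sf1)
β0 stroke at J1  (1-jn J1 has f-setter on 3)
β1 stroke at J1  (1-jn J1 has f-setter on 3)
β2 stroke at J1  (common-f at J1 fixed by 3)
β4 stroke at J1  (common-f at J1 fixed by 3)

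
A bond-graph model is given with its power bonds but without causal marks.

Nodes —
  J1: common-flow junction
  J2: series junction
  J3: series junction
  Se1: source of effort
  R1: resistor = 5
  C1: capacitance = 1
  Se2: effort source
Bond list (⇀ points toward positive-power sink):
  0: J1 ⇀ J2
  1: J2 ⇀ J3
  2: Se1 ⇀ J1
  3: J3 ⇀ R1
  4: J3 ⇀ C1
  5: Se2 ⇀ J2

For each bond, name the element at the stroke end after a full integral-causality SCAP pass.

b0 stroke→J2
b1 stroke→J3
b2 stroke→J1
b3 stroke→R1
b4 stroke→J3
b5 stroke→J2

β2 |J1  (Se1: effort source, stroke at far end)
β5 |J2  (Se2 fixes effort; stroke away)
β0 |J2  (only one flow-in slot at J1)
β1 |J3  (closing 1-jn rule on J2)
β4 |J3  (prefer integral on C1)
β3 |R1  (closing 1-jn rule on J3)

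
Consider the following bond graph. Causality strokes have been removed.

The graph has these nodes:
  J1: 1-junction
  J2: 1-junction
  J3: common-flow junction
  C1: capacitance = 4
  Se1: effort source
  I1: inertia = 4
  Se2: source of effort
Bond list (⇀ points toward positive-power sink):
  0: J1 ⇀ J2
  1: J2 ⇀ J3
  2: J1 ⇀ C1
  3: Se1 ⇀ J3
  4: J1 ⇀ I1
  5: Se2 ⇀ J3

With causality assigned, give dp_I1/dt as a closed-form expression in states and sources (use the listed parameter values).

dp_I1/dt = E_Se1 + E_Se2 - q_C1/4

#3 stroke at J3  (Se1 (Se) sets effort on bond)
#5 stroke at J3  (Se2: effort source, stroke at far end)
#1 stroke at J2  (J3: last free bond brings flow in)
#0 stroke at J1  (J2 needs exactly one f-in)
#2 stroke at J1  (C1 outputs effort q/C1)
#4 stroke at I1  (J1 needs exactly one f-in)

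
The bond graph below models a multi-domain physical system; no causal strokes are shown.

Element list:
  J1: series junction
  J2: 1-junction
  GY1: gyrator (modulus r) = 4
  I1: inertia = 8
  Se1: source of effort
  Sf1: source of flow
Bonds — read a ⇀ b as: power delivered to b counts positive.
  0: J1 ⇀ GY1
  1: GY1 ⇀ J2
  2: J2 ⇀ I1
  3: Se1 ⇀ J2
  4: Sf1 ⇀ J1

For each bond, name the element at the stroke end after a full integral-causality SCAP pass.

b3 |J2  (source Se1 imposes e)
b4 |Sf1  (Sf1 (Sf) sets flow on bond)
b0 |J1  (common-f at J1 fixed by 4)
b1 |J2  (through GY1, causality inverts; strokes same side of GY1)
b2 |I1  (closing 1-jn rule on J2)

b0 stroke at J1
b1 stroke at J2
b2 stroke at I1
b3 stroke at J2
b4 stroke at Sf1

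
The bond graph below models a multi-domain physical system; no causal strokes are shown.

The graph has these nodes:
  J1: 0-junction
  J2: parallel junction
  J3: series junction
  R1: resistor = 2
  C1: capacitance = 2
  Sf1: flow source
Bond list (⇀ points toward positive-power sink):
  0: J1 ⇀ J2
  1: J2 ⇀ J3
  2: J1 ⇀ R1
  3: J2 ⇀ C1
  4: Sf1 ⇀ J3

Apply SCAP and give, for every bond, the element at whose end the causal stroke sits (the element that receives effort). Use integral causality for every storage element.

bond 0 →J1
bond 1 →J3
bond 2 →R1
bond 3 →J2
bond 4 →Sf1

β4 stroke at Sf1  (Sf1 (Sf) sets flow on bond)
β1 stroke at J3  (common-f at J3 fixed by 4)
β3 stroke at J2  (C1 integral (e out))
β0 stroke at J1  (0-jn J2 has e-setter on 3)
β2 stroke at R1  (common-e at J1 fixed by 0)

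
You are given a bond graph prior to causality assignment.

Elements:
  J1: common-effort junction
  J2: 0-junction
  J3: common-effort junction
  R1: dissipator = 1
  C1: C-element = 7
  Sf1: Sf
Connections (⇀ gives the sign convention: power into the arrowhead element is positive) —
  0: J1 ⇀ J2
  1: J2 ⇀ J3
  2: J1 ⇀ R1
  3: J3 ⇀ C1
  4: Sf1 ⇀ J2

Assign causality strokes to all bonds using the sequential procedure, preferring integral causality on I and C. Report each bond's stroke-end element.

b4 →Sf1  (Sf1: flow source, stroke at near end)
b3 →J3  (prefer integral on C1)
b1 →J2  (J3: bond 3 brought effort, rest push out)
b0 →J1  (J2: bond 1 brought effort, rest push out)
b2 →R1  (J1 effort already set via bond 0)

β0 stroke at J1
β1 stroke at J2
β2 stroke at R1
β3 stroke at J3
β4 stroke at Sf1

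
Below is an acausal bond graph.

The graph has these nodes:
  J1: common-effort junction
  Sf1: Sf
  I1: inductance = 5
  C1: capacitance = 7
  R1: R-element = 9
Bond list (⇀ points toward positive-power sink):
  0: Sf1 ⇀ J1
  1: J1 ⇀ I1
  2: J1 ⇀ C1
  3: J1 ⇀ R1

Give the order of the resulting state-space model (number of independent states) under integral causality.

β0 stroke→Sf1  (Sf1 (Sf) sets flow on bond)
β1 stroke→I1  (I1 outputs flow p/I1)
β2 stroke→J1  (prefer integral on C1)
β3 stroke→R1  (0-jn J1 has e-setter on 2)

2  (C1, I1 all integral)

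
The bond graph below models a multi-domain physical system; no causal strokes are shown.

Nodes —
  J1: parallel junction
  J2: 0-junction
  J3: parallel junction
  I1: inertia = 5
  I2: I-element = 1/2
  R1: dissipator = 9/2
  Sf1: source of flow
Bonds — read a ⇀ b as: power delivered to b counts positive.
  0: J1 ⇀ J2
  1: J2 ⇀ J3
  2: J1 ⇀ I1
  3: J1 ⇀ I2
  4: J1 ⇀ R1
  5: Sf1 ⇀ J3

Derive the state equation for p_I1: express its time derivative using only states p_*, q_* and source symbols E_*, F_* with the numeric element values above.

b5 stroke→Sf1  (Sf1: flow source, stroke at near end)
b1 stroke→J3  (closing 0-jn rule on J3)
b0 stroke→J2  (J2 needs exactly one e-in)
b2 stroke→I1  (I1: I, integral causality)
b3 stroke→I2  (I2: I, integral causality)
b4 stroke→J1  (J1 needs exactly one e-in)

dp_I1/dt = 9*F_Sf1/2 - 9*p_I1/10 - 9*p_I2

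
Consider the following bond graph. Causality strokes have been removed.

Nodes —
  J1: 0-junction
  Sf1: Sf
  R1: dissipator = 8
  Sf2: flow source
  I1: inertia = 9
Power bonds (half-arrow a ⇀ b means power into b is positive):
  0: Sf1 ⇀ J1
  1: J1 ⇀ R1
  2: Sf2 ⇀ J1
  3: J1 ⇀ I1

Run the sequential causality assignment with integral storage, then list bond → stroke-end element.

β0 stroke at Sf1  (Sf1 (Sf) sets flow on bond)
β2 stroke at Sf2  (source Sf2 imposes f)
β3 stroke at I1  (I1: I, integral causality)
β1 stroke at J1  (J1: last free bond brings effort in)

β0 stroke at Sf1
β1 stroke at J1
β2 stroke at Sf2
β3 stroke at I1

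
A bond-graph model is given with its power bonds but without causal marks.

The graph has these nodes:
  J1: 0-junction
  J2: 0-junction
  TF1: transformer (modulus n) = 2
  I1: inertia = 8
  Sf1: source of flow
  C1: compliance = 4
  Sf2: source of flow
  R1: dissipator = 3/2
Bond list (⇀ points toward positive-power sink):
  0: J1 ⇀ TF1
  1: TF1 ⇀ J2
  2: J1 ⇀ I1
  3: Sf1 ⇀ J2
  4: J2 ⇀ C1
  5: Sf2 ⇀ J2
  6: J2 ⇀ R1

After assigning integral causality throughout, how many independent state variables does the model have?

#3 →Sf1  (Sf1: flow source, stroke at near end)
#5 →Sf2  (source Sf2 imposes f)
#2 →I1  (I1: I, integral causality)
#0 →J1  (J1: last free bond brings effort in)
#1 →TF1  (through TF1, causality passes straight; one stroke at TF1)
#4 →J2  (prefer integral on C1)
#6 →R1  (J2 effort already set via bond 4)

2  (C1, I1 all integral)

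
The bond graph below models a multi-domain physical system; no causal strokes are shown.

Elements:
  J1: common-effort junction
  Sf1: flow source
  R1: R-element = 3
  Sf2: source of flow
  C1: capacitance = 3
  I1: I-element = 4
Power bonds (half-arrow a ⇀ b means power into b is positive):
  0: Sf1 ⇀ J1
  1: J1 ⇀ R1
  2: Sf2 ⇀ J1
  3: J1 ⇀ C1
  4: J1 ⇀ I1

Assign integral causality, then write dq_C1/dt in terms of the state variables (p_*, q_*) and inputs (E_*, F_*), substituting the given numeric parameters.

bond 0 |Sf1  (Sf1 fixes flow; stroke at Sf1)
bond 2 |Sf2  (Sf2: flow source, stroke at near end)
bond 3 |J1  (prefer integral on C1)
bond 1 |R1  (common-e at J1 fixed by 3)
bond 4 |I1  (J1: bond 3 brought effort, rest push out)

dq_C1/dt = F_Sf1 + F_Sf2 - p_I1/4 - q_C1/9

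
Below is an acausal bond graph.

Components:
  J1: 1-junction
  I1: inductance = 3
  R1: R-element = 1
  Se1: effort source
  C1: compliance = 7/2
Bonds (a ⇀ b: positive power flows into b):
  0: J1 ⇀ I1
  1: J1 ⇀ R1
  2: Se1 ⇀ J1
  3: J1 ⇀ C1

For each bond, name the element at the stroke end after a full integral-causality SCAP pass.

#2 |J1  (source Se1 imposes e)
#0 |I1  (prefer integral on I1)
#1 |J1  (common-f at J1 fixed by 0)
#3 |J1  (J1 flow already set via bond 0)

β0 stroke at I1
β1 stroke at J1
β2 stroke at J1
β3 stroke at J1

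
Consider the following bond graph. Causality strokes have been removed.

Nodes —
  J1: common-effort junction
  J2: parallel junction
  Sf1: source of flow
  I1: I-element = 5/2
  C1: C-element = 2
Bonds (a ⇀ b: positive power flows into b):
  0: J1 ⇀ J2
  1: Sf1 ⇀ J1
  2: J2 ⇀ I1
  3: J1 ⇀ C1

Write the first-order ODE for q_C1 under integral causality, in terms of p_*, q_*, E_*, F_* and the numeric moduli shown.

b1 |Sf1  (Sf1 fixes flow; stroke at Sf1)
b2 |I1  (I1 integral (f out))
b0 |J2  (J2 needs exactly one e-in)
b3 |J1  (closing 0-jn rule on J1)

dq_C1/dt = F_Sf1 - 2*p_I1/5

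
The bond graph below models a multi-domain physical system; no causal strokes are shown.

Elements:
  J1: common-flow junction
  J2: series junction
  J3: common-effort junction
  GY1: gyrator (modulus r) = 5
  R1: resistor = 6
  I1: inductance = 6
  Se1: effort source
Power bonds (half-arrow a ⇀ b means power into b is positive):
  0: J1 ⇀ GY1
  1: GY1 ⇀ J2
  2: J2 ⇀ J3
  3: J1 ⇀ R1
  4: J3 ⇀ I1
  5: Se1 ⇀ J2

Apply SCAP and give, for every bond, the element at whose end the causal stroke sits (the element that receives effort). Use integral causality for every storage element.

#5 →J2  (source Se1 imposes e)
#4 →I1  (I1: I, integral causality)
#2 →J3  (closing 0-jn rule on J3)
#1 →J2  (1-jn J2 has f-setter on 2)
#0 →J1  (GY GY1: same side as bond 1)
#3 →R1  (J1 needs exactly one f-in)

bond 0 stroke→J1
bond 1 stroke→J2
bond 2 stroke→J3
bond 3 stroke→R1
bond 4 stroke→I1
bond 5 stroke→J2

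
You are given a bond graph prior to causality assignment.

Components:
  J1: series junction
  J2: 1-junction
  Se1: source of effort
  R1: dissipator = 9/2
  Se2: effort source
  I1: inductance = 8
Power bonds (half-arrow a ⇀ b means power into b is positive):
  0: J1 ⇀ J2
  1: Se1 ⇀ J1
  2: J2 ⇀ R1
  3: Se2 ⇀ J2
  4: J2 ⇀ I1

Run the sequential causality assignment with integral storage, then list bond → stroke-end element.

b1 →J1  (source Se1 imposes e)
b3 →J2  (source Se2 imposes e)
b0 →J2  (J1 needs exactly one f-in)
b4 →I1  (prefer integral on I1)
b2 →J2  (J2: bond 4 brought flow, rest push out)

bond 0 |J2
bond 1 |J1
bond 2 |J2
bond 3 |J2
bond 4 |I1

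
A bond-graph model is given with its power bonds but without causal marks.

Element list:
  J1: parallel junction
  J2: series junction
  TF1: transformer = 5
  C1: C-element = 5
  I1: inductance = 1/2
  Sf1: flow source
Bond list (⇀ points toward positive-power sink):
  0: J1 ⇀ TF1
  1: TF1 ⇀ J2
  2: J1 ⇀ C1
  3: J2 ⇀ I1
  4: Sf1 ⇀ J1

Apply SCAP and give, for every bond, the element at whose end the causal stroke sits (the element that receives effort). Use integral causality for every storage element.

β0 stroke at TF1
β1 stroke at J2
β2 stroke at J1
β3 stroke at I1
β4 stroke at Sf1

#4 stroke→Sf1  (source Sf1 imposes f)
#2 stroke→J1  (C1 outputs effort q/C1)
#0 stroke→TF1  (common-e at J1 fixed by 2)
#1 stroke→J2  (TF1 one-in-one-out from 0)
#3 stroke→I1  (J2 needs exactly one f-in)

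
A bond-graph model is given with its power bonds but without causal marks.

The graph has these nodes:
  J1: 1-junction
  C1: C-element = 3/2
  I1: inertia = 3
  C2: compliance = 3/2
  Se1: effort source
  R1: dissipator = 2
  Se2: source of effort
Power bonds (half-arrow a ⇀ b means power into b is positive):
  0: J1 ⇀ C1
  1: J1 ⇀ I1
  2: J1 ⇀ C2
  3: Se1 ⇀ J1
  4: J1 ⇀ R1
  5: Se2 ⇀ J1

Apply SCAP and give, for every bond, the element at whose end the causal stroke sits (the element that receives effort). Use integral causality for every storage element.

#0 →J1
#1 →I1
#2 →J1
#3 →J1
#4 →J1
#5 →J1

#3 →J1  (source Se1 imposes e)
#5 →J1  (source Se2 imposes e)
#0 →J1  (C1 outputs effort q/C1)
#1 →I1  (prefer integral on I1)
#2 →J1  (J1 flow already set via bond 1)
#4 →J1  (common-f at J1 fixed by 1)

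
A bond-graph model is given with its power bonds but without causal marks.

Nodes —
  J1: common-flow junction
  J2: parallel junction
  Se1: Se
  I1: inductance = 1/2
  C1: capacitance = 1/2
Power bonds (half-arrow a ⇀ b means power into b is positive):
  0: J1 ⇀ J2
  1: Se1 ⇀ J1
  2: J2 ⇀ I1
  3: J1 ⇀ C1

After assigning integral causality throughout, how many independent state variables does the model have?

#1 stroke at J1  (source Se1 imposes e)
#2 stroke at I1  (I1 integral (f out))
#0 stroke at J2  (J2 needs exactly one e-in)
#3 stroke at J1  (common-f at J1 fixed by 0)

2  (C1, I1 all integral)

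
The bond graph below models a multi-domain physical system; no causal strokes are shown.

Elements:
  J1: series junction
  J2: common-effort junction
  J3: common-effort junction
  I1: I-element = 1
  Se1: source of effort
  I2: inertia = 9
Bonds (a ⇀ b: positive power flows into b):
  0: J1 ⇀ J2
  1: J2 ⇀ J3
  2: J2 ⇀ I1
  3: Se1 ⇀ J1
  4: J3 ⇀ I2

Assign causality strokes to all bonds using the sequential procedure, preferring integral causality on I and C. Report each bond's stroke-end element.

bond 3 |J1  (Se1 fixes effort; stroke away)
bond 0 |J2  (J1 needs exactly one f-in)
bond 1 |J3  (0-jn J2 has e-setter on 0)
bond 2 |I1  (0-jn J2 has e-setter on 0)
bond 4 |I2  (0-jn J3 has e-setter on 1)

#0 |J2
#1 |J3
#2 |I1
#3 |J1
#4 |I2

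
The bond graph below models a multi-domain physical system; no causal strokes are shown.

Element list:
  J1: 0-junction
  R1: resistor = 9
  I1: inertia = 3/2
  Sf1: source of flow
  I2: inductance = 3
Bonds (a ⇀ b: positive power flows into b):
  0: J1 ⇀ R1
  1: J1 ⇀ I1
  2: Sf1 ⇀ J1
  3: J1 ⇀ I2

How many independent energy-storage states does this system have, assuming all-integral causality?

#2 |Sf1  (Sf1: flow source, stroke at near end)
#1 |I1  (I1 integral (f out))
#3 |I2  (I2 integral (f out))
#0 |J1  (only one effort-in slot at J1)

2  (I1, I2 all integral)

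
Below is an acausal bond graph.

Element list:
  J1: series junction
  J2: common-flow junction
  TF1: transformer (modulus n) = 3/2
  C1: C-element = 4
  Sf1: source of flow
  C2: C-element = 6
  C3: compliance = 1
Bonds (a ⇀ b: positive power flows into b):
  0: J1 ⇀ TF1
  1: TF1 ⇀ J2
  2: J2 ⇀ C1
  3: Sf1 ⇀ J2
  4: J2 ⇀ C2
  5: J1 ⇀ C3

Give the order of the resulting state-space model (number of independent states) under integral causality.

3  (C1, C2, C3 all integral)

bond 3 |Sf1  (Sf1 (Sf) sets flow on bond)
bond 1 |J2  (common-f at J2 fixed by 3)
bond 2 |J2  (J2: bond 3 brought flow, rest push out)
bond 4 |J2  (common-f at J2 fixed by 3)
bond 0 |TF1  (TF1: transformer flips bond 1)
bond 5 |J1  (J1: bond 0 brought flow, rest push out)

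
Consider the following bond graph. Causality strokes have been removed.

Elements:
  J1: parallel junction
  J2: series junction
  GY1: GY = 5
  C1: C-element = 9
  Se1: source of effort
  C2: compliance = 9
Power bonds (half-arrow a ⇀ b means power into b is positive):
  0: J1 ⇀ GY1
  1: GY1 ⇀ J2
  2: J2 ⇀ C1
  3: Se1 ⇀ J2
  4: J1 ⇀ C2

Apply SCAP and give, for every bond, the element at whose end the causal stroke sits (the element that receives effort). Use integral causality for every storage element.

b0 stroke→GY1
b1 stroke→GY1
b2 stroke→J2
b3 stroke→J2
b4 stroke→J1

b3 →J2  (Se1 fixes effort; stroke away)
b2 →J2  (C1 outputs effort q/C1)
b1 →GY1  (only one flow-in slot at J2)
b0 →GY1  (GY1 both-in/both-out from 1)
b4 →J1  (J1 needs exactly one e-in)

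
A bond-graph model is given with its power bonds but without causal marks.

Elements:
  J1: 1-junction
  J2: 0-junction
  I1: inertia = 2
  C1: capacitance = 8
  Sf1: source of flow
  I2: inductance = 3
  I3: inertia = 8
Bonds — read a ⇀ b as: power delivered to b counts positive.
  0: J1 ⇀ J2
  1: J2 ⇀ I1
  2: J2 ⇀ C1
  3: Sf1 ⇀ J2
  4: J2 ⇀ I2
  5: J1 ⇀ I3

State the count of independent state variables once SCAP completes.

b3 stroke at Sf1  (Sf1 fixes flow; stroke at Sf1)
b1 stroke at I1  (I1 integral (f out))
b2 stroke at J2  (C1 integral (e out))
b0 stroke at J1  (J2 effort already set via bond 2)
b4 stroke at I2  (J2: bond 2 brought effort, rest push out)
b5 stroke at I3  (J1: last free bond brings flow in)

4  (C1, I1, I2, I3 all integral)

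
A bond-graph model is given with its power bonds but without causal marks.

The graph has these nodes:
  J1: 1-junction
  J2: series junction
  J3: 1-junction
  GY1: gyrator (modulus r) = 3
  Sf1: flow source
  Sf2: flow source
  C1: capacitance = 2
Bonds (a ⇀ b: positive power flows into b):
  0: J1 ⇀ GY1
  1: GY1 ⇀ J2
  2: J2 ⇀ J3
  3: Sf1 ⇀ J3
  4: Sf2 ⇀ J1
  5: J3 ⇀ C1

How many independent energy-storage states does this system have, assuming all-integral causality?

bond 3 stroke at Sf1  (Sf1: flow source, stroke at near end)
bond 4 stroke at Sf2  (Sf2: flow source, stroke at near end)
bond 0 stroke at J1  (common-f at J1 fixed by 4)
bond 2 stroke at J3  (J3 flow already set via bond 3)
bond 5 stroke at J3  (common-f at J3 fixed by 3)
bond 1 stroke at J2  (GY1 both-in/both-out from 0)

1  (C1 all integral)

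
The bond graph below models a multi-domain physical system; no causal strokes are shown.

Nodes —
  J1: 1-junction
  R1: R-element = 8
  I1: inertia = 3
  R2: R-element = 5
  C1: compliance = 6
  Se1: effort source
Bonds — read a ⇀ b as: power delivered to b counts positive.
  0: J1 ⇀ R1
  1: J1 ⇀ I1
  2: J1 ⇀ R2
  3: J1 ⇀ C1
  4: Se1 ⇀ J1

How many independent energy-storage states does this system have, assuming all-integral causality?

#4 stroke at J1  (source Se1 imposes e)
#1 stroke at I1  (I1 integral (f out))
#0 stroke at J1  (J1 flow already set via bond 1)
#2 stroke at J1  (J1 flow already set via bond 1)
#3 stroke at J1  (common-f at J1 fixed by 1)

2  (C1, I1 all integral)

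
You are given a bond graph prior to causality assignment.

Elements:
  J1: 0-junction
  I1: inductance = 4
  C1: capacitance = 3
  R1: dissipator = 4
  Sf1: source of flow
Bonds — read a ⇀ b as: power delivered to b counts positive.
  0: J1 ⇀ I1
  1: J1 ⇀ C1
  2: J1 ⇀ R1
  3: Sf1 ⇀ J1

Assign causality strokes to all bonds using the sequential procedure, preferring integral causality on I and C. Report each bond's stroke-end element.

b0 stroke→I1
b1 stroke→J1
b2 stroke→R1
b3 stroke→Sf1

β3 |Sf1  (Sf1: flow source, stroke at near end)
β0 |I1  (prefer integral on I1)
β1 |J1  (C1: C, integral causality)
β2 |R1  (0-jn J1 has e-setter on 1)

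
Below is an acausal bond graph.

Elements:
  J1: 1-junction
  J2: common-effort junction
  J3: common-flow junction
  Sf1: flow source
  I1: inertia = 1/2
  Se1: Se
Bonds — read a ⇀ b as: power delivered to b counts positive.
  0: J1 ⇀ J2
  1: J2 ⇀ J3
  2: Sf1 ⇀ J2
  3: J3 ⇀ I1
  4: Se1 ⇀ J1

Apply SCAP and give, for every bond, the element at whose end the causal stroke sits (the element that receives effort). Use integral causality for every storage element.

β0 |J2
β1 |J3
β2 |Sf1
β3 |I1
β4 |J1

#2 |Sf1  (source Sf1 imposes f)
#4 |J1  (Se1 fixes effort; stroke away)
#0 |J2  (only one flow-in slot at J1)
#1 |J3  (J2 effort already set via bond 0)
#3 |I1  (J3 needs exactly one f-in)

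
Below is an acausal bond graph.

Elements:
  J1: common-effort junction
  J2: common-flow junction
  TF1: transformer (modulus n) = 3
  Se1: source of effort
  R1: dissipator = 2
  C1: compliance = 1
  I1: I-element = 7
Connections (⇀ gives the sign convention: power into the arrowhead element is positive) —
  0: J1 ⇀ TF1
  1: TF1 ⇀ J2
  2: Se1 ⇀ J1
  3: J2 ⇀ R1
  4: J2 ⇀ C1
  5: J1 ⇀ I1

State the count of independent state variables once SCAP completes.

2  (C1, I1 all integral)

bond 2 →J1  (Se1 (Se) sets effort on bond)
bond 0 →TF1  (J1 effort already set via bond 2)
bond 5 →I1  (J1 effort already set via bond 2)
bond 1 →J2  (TF TF1: opposite of bond 0)
bond 4 →J2  (C1: C, integral causality)
bond 3 →R1  (J2 needs exactly one f-in)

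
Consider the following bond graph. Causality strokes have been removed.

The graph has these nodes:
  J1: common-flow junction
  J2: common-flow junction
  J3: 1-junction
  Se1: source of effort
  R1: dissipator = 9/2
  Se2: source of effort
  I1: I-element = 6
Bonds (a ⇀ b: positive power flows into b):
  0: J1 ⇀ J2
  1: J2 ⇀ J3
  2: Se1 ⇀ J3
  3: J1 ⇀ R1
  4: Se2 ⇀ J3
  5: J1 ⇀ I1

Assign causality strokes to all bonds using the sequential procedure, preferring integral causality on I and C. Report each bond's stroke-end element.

#2 stroke at J3  (source Se1 imposes e)
#4 stroke at J3  (source Se2 imposes e)
#1 stroke at J2  (J3: last free bond brings flow in)
#0 stroke at J1  (closing 1-jn rule on J2)
#5 stroke at I1  (I1 outputs flow p/I1)
#3 stroke at J1  (common-f at J1 fixed by 5)

β0 →J1
β1 →J2
β2 →J3
β3 →J1
β4 →J3
β5 →I1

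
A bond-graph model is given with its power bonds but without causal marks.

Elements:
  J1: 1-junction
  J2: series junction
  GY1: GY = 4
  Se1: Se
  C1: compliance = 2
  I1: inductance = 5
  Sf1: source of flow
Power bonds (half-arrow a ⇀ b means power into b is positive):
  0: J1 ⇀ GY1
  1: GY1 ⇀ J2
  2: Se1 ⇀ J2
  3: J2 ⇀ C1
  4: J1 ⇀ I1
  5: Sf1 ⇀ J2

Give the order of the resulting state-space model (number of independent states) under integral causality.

2  (C1, I1 all integral)

#2 stroke at J2  (Se1 (Se) sets effort on bond)
#5 stroke at Sf1  (Sf1 fixes flow; stroke at Sf1)
#1 stroke at J2  (J2 flow already set via bond 5)
#3 stroke at J2  (common-f at J2 fixed by 5)
#0 stroke at J1  (GY GY1: same side as bond 1)
#4 stroke at I1  (closing 1-jn rule on J1)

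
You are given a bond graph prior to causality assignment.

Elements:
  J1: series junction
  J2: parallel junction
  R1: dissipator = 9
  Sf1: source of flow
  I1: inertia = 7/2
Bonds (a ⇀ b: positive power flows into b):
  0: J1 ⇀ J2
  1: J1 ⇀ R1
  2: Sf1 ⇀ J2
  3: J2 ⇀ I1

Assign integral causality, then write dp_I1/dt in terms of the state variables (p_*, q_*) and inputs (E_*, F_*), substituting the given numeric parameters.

#2 stroke at Sf1  (source Sf1 imposes f)
#3 stroke at I1  (I1 outputs flow p/I1)
#0 stroke at J2  (J2: last free bond brings effort in)
#1 stroke at J1  (J1 flow already set via bond 0)

dp_I1/dt = 9*F_Sf1 - 18*p_I1/7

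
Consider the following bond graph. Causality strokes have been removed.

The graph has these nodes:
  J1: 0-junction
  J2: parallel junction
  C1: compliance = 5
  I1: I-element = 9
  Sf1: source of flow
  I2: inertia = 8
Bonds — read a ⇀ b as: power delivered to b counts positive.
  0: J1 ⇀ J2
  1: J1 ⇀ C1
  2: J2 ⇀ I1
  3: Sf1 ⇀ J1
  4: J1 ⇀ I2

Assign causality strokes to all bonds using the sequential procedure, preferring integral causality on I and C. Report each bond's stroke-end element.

#3 |Sf1  (Sf1 (Sf) sets flow on bond)
#1 |J1  (C1 integral (e out))
#0 |J2  (J1 effort already set via bond 1)
#4 |I2  (common-e at J1 fixed by 1)
#2 |I1  (J2 effort already set via bond 0)

bond 0 |J2
bond 1 |J1
bond 2 |I1
bond 3 |Sf1
bond 4 |I2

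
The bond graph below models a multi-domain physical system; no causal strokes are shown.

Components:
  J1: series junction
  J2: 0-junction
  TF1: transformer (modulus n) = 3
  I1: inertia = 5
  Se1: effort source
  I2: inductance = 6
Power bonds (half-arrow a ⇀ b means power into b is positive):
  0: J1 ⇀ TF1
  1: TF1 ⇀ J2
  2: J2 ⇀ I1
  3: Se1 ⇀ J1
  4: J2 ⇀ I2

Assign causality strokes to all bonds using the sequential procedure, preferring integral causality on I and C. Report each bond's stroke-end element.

#0 |TF1
#1 |J2
#2 |I1
#3 |J1
#4 |I2

b3 →J1  (Se1: effort source, stroke at far end)
b0 →TF1  (J1 needs exactly one f-in)
b1 →J2  (TF1: transformer flips bond 0)
b2 →I1  (J2: bond 1 brought effort, rest push out)
b4 →I2  (J2 effort already set via bond 1)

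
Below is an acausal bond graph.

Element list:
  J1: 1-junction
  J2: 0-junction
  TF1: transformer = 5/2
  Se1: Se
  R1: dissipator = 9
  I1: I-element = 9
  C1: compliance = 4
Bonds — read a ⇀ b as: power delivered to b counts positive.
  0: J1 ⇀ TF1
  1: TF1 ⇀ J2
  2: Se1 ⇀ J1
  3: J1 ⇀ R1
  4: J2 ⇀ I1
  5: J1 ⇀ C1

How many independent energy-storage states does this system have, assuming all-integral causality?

bond 2 →J1  (Se1 (Se) sets effort on bond)
bond 4 →I1  (prefer integral on I1)
bond 1 →J2  (closing 0-jn rule on J2)
bond 0 →TF1  (through TF1, causality passes straight; one stroke at TF1)
bond 3 →J1  (common-f at J1 fixed by 0)
bond 5 →J1  (1-jn J1 has f-setter on 0)

2  (C1, I1 all integral)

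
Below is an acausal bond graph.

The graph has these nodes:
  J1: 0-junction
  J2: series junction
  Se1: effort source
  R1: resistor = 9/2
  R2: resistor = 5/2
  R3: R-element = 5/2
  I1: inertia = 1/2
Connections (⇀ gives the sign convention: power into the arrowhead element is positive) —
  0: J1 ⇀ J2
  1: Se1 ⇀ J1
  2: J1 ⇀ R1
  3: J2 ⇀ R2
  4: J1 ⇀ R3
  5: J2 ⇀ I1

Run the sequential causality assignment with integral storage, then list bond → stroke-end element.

b1 stroke→J1  (source Se1 imposes e)
b0 stroke→J2  (0-jn J1 has e-setter on 1)
b2 stroke→R1  (J1: bond 1 brought effort, rest push out)
b4 stroke→R3  (J1: bond 1 brought effort, rest push out)
b5 stroke→I1  (I1: I, integral causality)
b3 stroke→J2  (common-f at J2 fixed by 5)

#0 →J2
#1 →J1
#2 →R1
#3 →J2
#4 →R3
#5 →I1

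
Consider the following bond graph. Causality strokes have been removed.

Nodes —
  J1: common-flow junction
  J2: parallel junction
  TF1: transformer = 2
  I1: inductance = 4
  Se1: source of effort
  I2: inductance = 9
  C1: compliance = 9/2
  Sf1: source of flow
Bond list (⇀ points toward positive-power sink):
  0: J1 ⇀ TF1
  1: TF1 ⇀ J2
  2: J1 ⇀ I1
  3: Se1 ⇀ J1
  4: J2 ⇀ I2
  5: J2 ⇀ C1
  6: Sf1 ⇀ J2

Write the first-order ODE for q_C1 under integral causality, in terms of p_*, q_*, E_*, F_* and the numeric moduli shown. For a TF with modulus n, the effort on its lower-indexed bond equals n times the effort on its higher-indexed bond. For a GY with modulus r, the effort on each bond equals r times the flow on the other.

dq_C1/dt = F_Sf1 + p_I1/2 - p_I2/9

β3 stroke→J1  (Se1: effort source, stroke at far end)
β6 stroke→Sf1  (source Sf1 imposes f)
β2 stroke→I1  (I1: I, integral causality)
β0 stroke→J1  (1-jn J1 has f-setter on 2)
β1 stroke→TF1  (TF1: transformer flips bond 0)
β4 stroke→I2  (I2 outputs flow p/I2)
β5 stroke→J2  (J2: last free bond brings effort in)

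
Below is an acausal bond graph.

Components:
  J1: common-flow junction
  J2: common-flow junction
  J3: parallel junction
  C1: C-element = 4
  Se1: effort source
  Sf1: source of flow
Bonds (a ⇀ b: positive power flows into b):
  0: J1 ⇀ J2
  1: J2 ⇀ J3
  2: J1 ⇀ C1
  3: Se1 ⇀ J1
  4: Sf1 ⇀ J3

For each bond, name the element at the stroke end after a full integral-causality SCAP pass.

b0 stroke→J2
b1 stroke→J3
b2 stroke→J1
b3 stroke→J1
b4 stroke→Sf1

#3 |J1  (Se1 fixes effort; stroke away)
#4 |Sf1  (Sf1 fixes flow; stroke at Sf1)
#1 |J3  (only one effort-in slot at J3)
#0 |J2  (J2: bond 1 brought flow, rest push out)
#2 |J1  (J1: bond 0 brought flow, rest push out)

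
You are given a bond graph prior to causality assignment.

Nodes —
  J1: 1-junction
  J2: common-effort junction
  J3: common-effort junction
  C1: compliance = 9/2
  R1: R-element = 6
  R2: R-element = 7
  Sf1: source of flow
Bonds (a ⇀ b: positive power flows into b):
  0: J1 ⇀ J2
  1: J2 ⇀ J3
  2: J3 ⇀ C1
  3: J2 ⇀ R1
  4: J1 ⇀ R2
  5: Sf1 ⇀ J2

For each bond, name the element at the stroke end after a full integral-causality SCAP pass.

β0 stroke→J1
β1 stroke→J2
β2 stroke→J3
β3 stroke→R1
β4 stroke→R2
β5 stroke→Sf1

#5 |Sf1  (source Sf1 imposes f)
#2 |J3  (prefer integral on C1)
#1 |J2  (J3: bond 2 brought effort, rest push out)
#0 |J1  (J2: bond 1 brought effort, rest push out)
#3 |R1  (J2 effort already set via bond 1)
#4 |R2  (closing 1-jn rule on J1)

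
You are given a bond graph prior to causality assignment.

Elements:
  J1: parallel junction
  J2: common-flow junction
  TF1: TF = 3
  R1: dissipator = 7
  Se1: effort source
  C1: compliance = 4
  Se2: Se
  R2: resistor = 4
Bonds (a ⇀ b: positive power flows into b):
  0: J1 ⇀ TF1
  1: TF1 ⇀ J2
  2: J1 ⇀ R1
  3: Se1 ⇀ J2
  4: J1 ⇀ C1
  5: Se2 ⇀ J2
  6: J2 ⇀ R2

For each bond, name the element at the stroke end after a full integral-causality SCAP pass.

β3 stroke at J2  (Se1 fixes effort; stroke away)
β5 stroke at J2  (Se2: effort source, stroke at far end)
β4 stroke at J1  (C1 outputs effort q/C1)
β0 stroke at TF1  (J1: bond 4 brought effort, rest push out)
β2 stroke at R1  (common-e at J1 fixed by 4)
β1 stroke at J2  (through TF1, causality passes straight; one stroke at TF1)
β6 stroke at R2  (closing 1-jn rule on J2)

b0 |TF1
b1 |J2
b2 |R1
b3 |J2
b4 |J1
b5 |J2
b6 |R2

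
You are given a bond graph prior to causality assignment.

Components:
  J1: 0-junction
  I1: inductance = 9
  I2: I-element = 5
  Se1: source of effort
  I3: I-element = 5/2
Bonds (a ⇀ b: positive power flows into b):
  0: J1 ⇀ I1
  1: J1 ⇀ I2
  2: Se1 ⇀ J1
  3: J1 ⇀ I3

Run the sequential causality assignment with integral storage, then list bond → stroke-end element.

b0 stroke at I1
b1 stroke at I2
b2 stroke at J1
b3 stroke at I3

b2 |J1  (Se1: effort source, stroke at far end)
b0 |I1  (0-jn J1 has e-setter on 2)
b1 |I2  (J1: bond 2 brought effort, rest push out)
b3 |I3  (J1: bond 2 brought effort, rest push out)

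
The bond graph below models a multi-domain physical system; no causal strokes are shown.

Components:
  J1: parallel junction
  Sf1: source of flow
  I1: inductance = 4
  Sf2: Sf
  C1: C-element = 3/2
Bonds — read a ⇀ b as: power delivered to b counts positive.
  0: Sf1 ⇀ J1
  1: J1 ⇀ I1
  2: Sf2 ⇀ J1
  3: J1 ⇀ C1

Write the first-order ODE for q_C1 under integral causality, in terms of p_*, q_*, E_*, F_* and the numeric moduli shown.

bond 0 |Sf1  (Sf1: flow source, stroke at near end)
bond 2 |Sf2  (Sf2 fixes flow; stroke at Sf2)
bond 1 |I1  (I1: I, integral causality)
bond 3 |J1  (J1: last free bond brings effort in)

dq_C1/dt = F_Sf1 + F_Sf2 - p_I1/4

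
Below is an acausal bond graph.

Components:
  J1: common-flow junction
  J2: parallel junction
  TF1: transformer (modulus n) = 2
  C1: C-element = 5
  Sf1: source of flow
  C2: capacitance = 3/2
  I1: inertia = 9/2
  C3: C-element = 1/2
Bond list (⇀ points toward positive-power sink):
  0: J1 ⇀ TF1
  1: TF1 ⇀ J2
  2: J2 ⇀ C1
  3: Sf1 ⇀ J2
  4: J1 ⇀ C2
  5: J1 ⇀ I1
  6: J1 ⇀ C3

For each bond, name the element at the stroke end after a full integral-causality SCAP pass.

#0 |J1
#1 |TF1
#2 |J2
#3 |Sf1
#4 |J1
#5 |I1
#6 |J1

β3 |Sf1  (source Sf1 imposes f)
β2 |J2  (prefer integral on C1)
β1 |TF1  (common-e at J2 fixed by 2)
β0 |J1  (TF1 one-in-one-out from 1)
β4 |J1  (prefer integral on C2)
β5 |I1  (prefer integral on I1)
β6 |J1  (common-f at J1 fixed by 5)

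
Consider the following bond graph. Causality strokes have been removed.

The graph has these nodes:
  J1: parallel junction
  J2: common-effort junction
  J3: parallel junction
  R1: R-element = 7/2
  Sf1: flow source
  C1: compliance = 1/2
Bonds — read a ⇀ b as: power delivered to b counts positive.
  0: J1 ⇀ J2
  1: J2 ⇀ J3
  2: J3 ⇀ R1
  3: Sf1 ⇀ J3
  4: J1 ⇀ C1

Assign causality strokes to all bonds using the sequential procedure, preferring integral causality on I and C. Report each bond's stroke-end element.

β3 |Sf1  (Sf1: flow source, stroke at near end)
β4 |J1  (C1 integral (e out))
β0 |J2  (common-e at J1 fixed by 4)
β1 |J3  (J2: bond 0 brought effort, rest push out)
β2 |R1  (0-jn J3 has e-setter on 1)

b0 stroke at J2
b1 stroke at J3
b2 stroke at R1
b3 stroke at Sf1
b4 stroke at J1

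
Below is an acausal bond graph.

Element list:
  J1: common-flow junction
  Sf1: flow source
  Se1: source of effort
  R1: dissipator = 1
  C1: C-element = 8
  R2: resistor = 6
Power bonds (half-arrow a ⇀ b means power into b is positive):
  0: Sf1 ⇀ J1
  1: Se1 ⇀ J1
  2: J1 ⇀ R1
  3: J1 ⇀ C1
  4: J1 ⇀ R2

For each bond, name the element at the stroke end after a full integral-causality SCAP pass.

bond 0 |Sf1  (Sf1 (Sf) sets flow on bond)
bond 1 |J1  (Se1 fixes effort; stroke away)
bond 2 |J1  (1-jn J1 has f-setter on 0)
bond 3 |J1  (J1: bond 0 brought flow, rest push out)
bond 4 |J1  (J1: bond 0 brought flow, rest push out)

bond 0 |Sf1
bond 1 |J1
bond 2 |J1
bond 3 |J1
bond 4 |J1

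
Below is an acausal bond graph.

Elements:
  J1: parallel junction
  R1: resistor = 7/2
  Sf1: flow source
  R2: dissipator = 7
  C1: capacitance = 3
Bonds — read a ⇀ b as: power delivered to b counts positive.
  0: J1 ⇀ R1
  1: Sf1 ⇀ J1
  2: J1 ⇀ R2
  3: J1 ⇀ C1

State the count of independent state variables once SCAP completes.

1  (C1 all integral)

#1 stroke at Sf1  (Sf1 (Sf) sets flow on bond)
#3 stroke at J1  (C1: C, integral causality)
#0 stroke at R1  (J1: bond 3 brought effort, rest push out)
#2 stroke at R2  (0-jn J1 has e-setter on 3)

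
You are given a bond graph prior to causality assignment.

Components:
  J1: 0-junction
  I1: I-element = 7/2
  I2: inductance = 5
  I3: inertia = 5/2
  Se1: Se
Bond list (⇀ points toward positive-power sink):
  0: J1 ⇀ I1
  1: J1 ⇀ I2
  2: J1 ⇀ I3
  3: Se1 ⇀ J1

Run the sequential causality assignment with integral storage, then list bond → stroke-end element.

β3 stroke at J1  (Se1 fixes effort; stroke away)
β0 stroke at I1  (common-e at J1 fixed by 3)
β1 stroke at I2  (common-e at J1 fixed by 3)
β2 stroke at I3  (common-e at J1 fixed by 3)

b0 →I1
b1 →I2
b2 →I3
b3 →J1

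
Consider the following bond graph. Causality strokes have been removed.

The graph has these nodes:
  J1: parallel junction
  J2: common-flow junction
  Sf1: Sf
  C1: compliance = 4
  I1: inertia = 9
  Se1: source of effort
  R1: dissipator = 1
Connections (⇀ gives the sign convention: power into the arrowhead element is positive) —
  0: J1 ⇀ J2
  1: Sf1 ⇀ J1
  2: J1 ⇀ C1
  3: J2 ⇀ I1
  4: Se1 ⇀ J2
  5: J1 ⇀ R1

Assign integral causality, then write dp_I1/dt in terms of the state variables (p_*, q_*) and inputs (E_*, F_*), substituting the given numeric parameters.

β1 →Sf1  (Sf1 (Sf) sets flow on bond)
β4 →J2  (Se1 (Se) sets effort on bond)
β2 →J1  (C1 outputs effort q/C1)
β0 →J2  (J1 effort already set via bond 2)
β5 →R1  (common-e at J1 fixed by 2)
β3 →I1  (J2: last free bond brings flow in)

dp_I1/dt = E_Se1 + q_C1/4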